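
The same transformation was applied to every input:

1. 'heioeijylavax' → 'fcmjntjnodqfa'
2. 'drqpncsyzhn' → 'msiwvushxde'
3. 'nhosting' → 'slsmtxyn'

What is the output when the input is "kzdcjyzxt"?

Looking at the pairs, the operation is to move the last 2 characters to the front (rotate right by 2), then shift every letter 5 places forward in the alphabet (wrapping around).
On "kzdcjyzxt" that produces "cypeihode".

cypeihode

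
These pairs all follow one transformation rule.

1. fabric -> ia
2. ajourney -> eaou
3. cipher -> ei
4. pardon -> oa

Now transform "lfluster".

The rule is to swap the front and back halves of the string, then keep only the vowels.
On "lfluster": the first step gives "sterlflu", and the second then gives "eu".
(Check on "fabric": → "ricfab" → "ia" ✓)

eu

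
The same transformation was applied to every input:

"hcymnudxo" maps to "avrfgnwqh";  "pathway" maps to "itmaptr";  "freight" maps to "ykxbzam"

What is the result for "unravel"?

ngktoxe

In each case the input is transformed by: shift every letter 7 places backward in the alphabet (wrapping around).
Applying that to "unravel" gives "ngktoxe".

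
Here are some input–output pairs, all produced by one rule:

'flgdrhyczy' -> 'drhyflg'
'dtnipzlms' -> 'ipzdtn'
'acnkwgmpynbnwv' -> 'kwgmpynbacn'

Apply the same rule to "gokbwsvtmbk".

bwsvtgok

Looking at the pairs, the operation is to delete the last 3 characters, then move the first 3 characters to the end (rotate left by 3).
"gokbwsvtmbk" → "bwsvtgok".
(Check on "acnkwgmpynbnwv": → "acnkwgmpynb" → "kwgmpynbacn" ✓)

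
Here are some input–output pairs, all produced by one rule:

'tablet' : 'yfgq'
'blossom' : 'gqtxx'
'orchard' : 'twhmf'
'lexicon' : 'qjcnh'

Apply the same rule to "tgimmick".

ylnrrn

In each case the input is transformed by: delete the last 2 characters, then shift every letter 5 places forward in the alphabet (wrapping around).
Applying both steps to "tgimmick": "tgimmi", then "ylnrrn".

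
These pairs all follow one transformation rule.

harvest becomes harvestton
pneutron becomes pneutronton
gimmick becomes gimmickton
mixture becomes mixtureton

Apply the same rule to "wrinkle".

The transformation: append "ton".
For "wrinkle" the result is "wrinkleton".

wrinkleton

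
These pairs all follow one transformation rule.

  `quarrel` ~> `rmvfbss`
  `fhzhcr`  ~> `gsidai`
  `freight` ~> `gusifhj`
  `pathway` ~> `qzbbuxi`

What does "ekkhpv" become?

Each output is the input with this applied: shift every letter 1 place forward in the alphabet (wrapping around), then take characters alternately from the front and the back (1st, last, 2nd, 2nd-last, ...).
On "ekkhpv" that produces "fwlqli".

fwlqli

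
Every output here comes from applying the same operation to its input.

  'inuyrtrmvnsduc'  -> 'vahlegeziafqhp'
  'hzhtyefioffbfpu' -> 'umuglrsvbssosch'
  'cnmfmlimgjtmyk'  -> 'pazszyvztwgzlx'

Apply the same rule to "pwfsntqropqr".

What's happening: shift every letter 13 places forward in the alphabet (wrapping around) — i.e. ROT13.
For "pwfsntqropqr" the result is "cjsfagdebcde".

cjsfagdebcde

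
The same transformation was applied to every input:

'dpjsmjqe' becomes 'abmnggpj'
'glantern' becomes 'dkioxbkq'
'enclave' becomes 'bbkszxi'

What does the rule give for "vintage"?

In each case the input is transformed by: shift every letter 3 places backward in the alphabet (wrapping around), then take characters alternately from the front and the back (1st, last, 2nd, 2nd-last, ...).
Applying that to "vintage" gives "sbfdkxq".

sbfdkxq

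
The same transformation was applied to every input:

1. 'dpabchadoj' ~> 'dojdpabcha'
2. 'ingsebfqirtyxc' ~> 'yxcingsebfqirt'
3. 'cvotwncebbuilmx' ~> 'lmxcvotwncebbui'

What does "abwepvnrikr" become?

The transformation: move the last 3 characters to the front (rotate right by 3).
On "abwepvnrikr" that produces "ikrabwepvnr".

ikrabwepvnr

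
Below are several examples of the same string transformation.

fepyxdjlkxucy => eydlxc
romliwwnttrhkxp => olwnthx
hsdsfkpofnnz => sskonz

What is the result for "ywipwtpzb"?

What's happening: keep every other character starting from the second (positions 2nd, 4th, 6th, ...).
On "ywipwtpzb" that produces "wptz".

wptz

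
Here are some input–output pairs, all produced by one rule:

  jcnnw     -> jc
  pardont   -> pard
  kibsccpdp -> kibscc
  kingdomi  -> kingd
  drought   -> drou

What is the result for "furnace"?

furn

Looking at the pairs, the operation is to delete the last 3 characters.
For "furnace" the result is "furn".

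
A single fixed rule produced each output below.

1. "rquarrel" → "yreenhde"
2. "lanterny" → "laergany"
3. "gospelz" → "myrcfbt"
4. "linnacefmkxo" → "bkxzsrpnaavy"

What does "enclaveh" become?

The rule is to reverse the string, then shift every letter 13 places forward in the alphabet (wrapping around) — i.e. ROT13.
On "enclaveh": the first step gives "hevalcne", and the second then gives "urinypar".
(Check on "linnacefmkxo": → "oxkmfecannil" → "bkxzsrpnaavy" ✓)

urinypar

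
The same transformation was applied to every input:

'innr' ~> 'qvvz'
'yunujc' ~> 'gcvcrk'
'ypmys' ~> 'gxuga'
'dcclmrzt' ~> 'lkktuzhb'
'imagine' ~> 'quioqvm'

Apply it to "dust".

lcab

Rule — shift every letter 8 places forward in the alphabet (wrapping around).
For "dust" the result is "lcab".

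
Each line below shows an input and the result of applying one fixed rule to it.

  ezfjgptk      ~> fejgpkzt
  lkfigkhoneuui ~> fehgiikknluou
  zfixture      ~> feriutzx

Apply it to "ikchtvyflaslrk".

cahfkilkrltsyv

Rule — sort the characters into alphabetical order, then swap each adjacent pair of characters (1↔2, 3↔4, ...).
"ikchtvyflaslrk" → "acfhikkllrstvy" → "cahfkilkrltsyv".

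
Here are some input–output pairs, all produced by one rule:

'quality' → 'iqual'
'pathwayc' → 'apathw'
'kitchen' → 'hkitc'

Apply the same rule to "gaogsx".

Each output is the input with this applied: delete the last 2 characters, then move the last character to the front.
Starting from "gaogsx": after the first operation, "gaog"; after the second, "ggao".

ggao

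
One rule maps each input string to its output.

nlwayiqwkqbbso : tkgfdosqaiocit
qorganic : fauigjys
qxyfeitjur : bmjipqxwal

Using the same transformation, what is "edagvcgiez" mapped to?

awrwvsynuy

The transformation: move the last 3 characters to the front (rotate right by 3), then shift every letter 8 places backward in the alphabet (wrapping around).
Applying both steps to "edagvcgiez": "iezedagvcg", then "awrwvsynuy".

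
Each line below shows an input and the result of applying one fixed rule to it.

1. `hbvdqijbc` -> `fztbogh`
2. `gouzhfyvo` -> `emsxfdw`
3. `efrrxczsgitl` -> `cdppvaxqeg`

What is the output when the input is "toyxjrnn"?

rmwvhp

In each case the input is transformed by: shift every letter 2 places backward in the alphabet (wrapping around), then delete the last 2 characters.
Applying both steps to "toyxjrnn": "rmwvhpll", then "rmwvhp".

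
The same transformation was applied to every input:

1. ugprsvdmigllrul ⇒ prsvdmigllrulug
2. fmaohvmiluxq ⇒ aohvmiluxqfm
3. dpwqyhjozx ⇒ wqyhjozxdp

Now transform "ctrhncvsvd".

The rule is to move the first 2 characters to the end (rotate left by 2).
On "ctrhncvsvd" that produces "rhncvsvdct".

rhncvsvdct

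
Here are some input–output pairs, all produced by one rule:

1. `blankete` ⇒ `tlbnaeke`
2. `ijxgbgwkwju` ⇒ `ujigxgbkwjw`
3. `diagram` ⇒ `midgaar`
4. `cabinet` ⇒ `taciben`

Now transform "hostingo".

gohtsnio

Each output is the input with this applied: swap each adjacent pair of characters (1↔2, 3↔4, ...), then move the last character to the front.
For "hostingo", step one produces "ohtsniog"; step two turns that into "gohtsnio".
(Check on "diagram": → "idgaarm" → "midgaar" ✓)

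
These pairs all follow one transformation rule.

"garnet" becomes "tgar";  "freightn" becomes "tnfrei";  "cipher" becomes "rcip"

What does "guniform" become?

rmguni

In each case the input is transformed by: swap the front and back halves of the string, then delete the first 2 characters.
"guniform" → "formguni" → "rmguni".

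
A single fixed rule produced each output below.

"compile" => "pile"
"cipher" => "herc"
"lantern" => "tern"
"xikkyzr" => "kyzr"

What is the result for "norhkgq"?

hkgq

Each output is the input with this applied: move the first 3 characters to the end (rotate left by 3), then keep only the first 4 characters.
Applying that to "norhkgq" gives "hkgq".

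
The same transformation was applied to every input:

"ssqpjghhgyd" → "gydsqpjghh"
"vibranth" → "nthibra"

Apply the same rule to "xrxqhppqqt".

qqtrxqhpp

Rule — delete the first character, then move the last 3 characters to the front (rotate right by 3).
Applying both steps to "xrxqhppqqt": "rxqhppqqt", then "qqtrxqhpp".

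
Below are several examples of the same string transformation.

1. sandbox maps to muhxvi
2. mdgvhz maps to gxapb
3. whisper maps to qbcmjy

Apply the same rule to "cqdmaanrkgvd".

What's happening: shift every letter 6 places backward in the alphabet (wrapping around), then delete the last character.
For "cqdmaanrkgvd", step one produces "wkxguuhleapx"; step two turns that into "wkxguuhleap".

wkxguuhleap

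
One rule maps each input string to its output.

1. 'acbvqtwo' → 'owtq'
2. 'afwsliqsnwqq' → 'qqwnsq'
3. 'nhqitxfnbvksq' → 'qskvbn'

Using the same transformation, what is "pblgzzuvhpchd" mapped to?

Looking at the pairs, the operation is to take characters alternately from the front and the back (1st, last, 2nd, 2nd-last, ...), then keep every other character starting from the second (positions 2nd, 4th, 6th, ...).
"pblgzzuvhpchd" → "pdbhlcgpzhzvu" → "dhcphv".

dhcphv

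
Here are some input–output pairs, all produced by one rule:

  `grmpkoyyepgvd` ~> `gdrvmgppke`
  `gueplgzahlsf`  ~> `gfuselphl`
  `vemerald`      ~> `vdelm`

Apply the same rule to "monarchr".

mrohn

The pattern: take characters alternately from the front and the back (1st, last, 2nd, 2nd-last, ...), then delete the last 3 characters.
Working it through for "monarchr": intermediate "mrohncar", final "mrohn".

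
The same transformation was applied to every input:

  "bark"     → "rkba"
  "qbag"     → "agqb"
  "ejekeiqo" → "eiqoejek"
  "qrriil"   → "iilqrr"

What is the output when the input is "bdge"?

The pattern: swap the front and back halves of the string.
"bdge" → "gebd".

gebd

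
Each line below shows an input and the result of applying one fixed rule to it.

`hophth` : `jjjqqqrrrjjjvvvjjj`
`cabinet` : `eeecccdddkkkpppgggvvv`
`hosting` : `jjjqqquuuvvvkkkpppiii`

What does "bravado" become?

The rule is to repeat every character 3 times, then shift every letter 2 places forward in the alphabet (wrapping around).
Working it through for "bravado": intermediate "bbbrrraaavvvaaadddooo", final "dddtttcccxxxcccfffqqq".

dddtttcccxxxcccfffqqq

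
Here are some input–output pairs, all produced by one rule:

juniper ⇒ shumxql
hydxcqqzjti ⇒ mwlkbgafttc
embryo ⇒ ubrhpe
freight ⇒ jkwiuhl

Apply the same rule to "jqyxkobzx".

What's happening: shift every letter 3 places forward in the alphabet (wrapping around), then move the last 3 characters to the front (rotate right by 3).
"jqyxkobzx" → "mtbanreca" → "ecamtbanr".

ecamtbanr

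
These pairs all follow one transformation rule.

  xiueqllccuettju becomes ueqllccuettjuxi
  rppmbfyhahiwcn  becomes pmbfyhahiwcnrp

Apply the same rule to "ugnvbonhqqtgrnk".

nvbonhqqtgrnkug

In each case the input is transformed by: move the first 2 characters to the end (rotate left by 2).
Doing the same to "ugnvbonhqqtgrnk": "nvbonhqqtgrnkug".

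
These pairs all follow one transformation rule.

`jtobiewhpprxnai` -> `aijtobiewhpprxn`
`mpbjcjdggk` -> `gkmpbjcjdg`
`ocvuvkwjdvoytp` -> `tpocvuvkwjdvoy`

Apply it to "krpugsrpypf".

Looking at the pairs, the operation is to move the last 2 characters to the front (rotate right by 2).
Applying that to "krpugsrpypf" gives "pfkrpugsrpy".

pfkrpugsrpy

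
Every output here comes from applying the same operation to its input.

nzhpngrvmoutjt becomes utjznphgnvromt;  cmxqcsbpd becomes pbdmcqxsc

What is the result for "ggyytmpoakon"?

Each output is the input with this applied: swap each adjacent pair of characters (1↔2, 3↔4, ...), then move the last 3 characters to the front (rotate right by 3).
Applying both steps to "ggyytmpoakon": "ggyymtopkano", then "anoggyymtopk".
(Check on "cmxqcsbpd": → "mcqxscpbd" → "pbdmcqxsc" ✓)

anoggyymtopk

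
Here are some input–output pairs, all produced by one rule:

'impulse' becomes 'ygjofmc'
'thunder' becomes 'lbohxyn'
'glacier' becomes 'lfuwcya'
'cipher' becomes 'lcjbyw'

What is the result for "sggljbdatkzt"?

The pattern: shift every letter 6 places backward in the alphabet (wrapping around), then swap the first and last characters.
Starting from "sggljbdatkzt": after the first operation, "maafdvxunetn"; after the second, "naafdvxunetm".

naafdvxunetm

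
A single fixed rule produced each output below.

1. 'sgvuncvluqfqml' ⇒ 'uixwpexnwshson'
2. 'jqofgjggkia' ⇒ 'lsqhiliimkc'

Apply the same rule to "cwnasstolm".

eypcuuvqno

Each output is the input with this applied: shift every letter 2 places forward in the alphabet (wrapping around).
For "cwnasstolm" the result is "eypcuuvqno".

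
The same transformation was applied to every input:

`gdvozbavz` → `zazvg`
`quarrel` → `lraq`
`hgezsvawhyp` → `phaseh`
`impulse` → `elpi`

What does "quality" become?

In each case the input is transformed by: keep every other character starting from the first (positions 1st, 3rd, 5th, ...), then reverse the string.
Working it through for "quality": intermediate "qaiy", final "yiaq".

yiaq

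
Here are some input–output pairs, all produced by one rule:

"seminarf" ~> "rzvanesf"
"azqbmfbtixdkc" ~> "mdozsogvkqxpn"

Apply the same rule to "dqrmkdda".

dezxqqnq

Each output is the input with this applied: shift every letter 13 places forward in the alphabet (wrapping around) — i.e. ROT13, then move the first character to the end.
Applying both steps to "dqrmkdda": "qdezxqqn", then "dezxqqnq".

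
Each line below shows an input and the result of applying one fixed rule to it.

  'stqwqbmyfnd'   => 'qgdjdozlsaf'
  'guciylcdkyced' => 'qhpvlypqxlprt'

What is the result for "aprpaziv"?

The transformation: swap the first and last characters, then shift every letter 13 places forward in the alphabet (wrapping around) — i.e. ROT13.
For "aprpaziv", step one produces "vprpazia"; step two turns that into "icecnmvn".

icecnmvn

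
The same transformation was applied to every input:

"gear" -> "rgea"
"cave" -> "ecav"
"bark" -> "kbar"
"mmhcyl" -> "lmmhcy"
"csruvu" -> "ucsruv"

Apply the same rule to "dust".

The transformation: move the last character to the front.
So "dust" becomes "tdus".

tdus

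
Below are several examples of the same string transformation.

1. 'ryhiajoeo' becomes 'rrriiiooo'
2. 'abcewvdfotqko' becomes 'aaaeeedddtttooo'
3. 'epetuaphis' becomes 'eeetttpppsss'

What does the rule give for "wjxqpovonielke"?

wwwqqqvvviiikkk

Rule — keep one character in every 3, starting at position 1 (positions 1st, 4th, 7th, ...), then repeat every character 3 times.
For "wjxqpovonielke", step one produces "wqvik"; step two turns that into "wwwqqqvvviiikkk".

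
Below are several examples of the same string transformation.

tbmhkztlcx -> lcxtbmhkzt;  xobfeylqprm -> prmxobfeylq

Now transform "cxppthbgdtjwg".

jwgcxppthbgdt

Each output is the input with this applied: move the last 3 characters to the front (rotate right by 3).
Applying that to "cxppthbgdtjwg" gives "jwgcxppthbgdt".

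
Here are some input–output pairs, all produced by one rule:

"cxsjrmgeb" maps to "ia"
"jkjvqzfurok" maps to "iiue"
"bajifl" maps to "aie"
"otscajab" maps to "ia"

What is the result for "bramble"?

Each output is the input with this applied: shift every letter 1 place backward in the alphabet (wrapping around), then keep only the vowels.
"bramble" → "aqzlakd" → "aa".

aa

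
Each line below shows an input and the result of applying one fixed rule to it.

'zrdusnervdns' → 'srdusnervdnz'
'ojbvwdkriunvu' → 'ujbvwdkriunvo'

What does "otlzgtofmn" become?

The transformation: swap the first and last characters.
Applying that to "otlzgtofmn" gives "ntlzgtofmo".

ntlzgtofmo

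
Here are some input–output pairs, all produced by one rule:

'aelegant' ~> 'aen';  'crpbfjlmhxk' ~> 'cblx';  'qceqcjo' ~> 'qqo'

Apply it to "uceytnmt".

uym

The rule is to keep one character in every 3, starting at position 1 (positions 1st, 4th, 7th, ...).
"uceytnmt" → "uym".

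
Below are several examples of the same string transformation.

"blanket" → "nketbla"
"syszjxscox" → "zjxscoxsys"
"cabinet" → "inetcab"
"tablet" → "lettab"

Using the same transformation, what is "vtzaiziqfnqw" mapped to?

Each output is the input with this applied: move the first 3 characters to the end (rotate left by 3).
"vtzaiziqfnqw" → "aiziqfnqwvtz".

aiziqfnqwvtz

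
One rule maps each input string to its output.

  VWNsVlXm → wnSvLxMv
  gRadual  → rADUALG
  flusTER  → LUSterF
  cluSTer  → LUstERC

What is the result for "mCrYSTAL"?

What's happening: flip the case of every letter, then move the first character to the end.
"mCrYSTAL" → "McRystal" → "cRystalM".

cRystalM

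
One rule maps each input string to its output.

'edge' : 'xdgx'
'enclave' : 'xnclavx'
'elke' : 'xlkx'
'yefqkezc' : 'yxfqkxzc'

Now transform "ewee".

xwxx

The transformation: replace every "e" with "x".
On "ewee" that produces "xwxx".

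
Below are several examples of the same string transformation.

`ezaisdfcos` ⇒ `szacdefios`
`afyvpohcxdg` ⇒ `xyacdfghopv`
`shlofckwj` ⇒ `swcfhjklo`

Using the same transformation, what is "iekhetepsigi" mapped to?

steeeghiiikp

The rule is to sort the characters into alphabetical order, then move the last 2 characters to the front (rotate right by 2).
Working it through for "iekhetepsigi": intermediate "eeeghiiikpst", final "steeeghiiikp".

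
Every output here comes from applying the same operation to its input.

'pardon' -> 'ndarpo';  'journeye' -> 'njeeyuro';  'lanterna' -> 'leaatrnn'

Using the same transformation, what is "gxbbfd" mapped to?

dbbxgf

The transformation: sort the characters into reverse alphabetical order, then swap the front and back halves of the string.
Doing the same to "gxbbfd": "dbbxgf".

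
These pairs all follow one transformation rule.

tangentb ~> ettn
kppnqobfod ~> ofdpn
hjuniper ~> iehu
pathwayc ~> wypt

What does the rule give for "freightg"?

The pattern: swap the front and back halves of the string, then keep every other character starting from the first (positions 1st, 3rd, 5th, ...).
Working it through for "freightg": intermediate "ghtgfrei", final "gtfe".
(Check on "hjuniper": → "iperhjun" → "iehu" ✓)

gtfe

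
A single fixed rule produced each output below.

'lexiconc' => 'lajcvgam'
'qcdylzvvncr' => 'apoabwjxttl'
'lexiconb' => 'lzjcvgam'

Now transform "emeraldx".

Rule — shift every letter 2 places backward in the alphabet (wrapping around), then move the last 2 characters to the front (rotate right by 2).
Starting from "emeraldx": after the first operation, "ckcpyjbv"; after the second, "bvckcpyj".
(Check on "lexiconb": → "jcvgamlz" → "lzjcvgam" ✓)

bvckcpyj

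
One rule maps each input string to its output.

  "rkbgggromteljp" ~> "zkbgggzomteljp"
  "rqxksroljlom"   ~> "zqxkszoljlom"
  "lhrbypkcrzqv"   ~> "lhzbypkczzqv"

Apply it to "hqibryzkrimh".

hqibzyzkzimh

Rule — replace every "r" with "z".
On "hqibryzkrimh" that produces "hqibzyzkzimh".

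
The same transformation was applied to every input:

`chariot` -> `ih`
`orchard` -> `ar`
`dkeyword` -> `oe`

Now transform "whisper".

ph

The transformation: reverse the string, then keep one character in every 3, starting at position 3 (positions 3rd, 6th, 9th, ...).
Applying both steps to "whisper": "repsihw", then "ph".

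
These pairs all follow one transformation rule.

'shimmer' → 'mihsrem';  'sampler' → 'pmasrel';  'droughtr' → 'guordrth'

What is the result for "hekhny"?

Each output is the input with this applied: move the last 3 characters to the front (rotate right by 3), then reverse the string.
Working it through for "hekhny": intermediate "hnyhek", final "kehynh".

kehynh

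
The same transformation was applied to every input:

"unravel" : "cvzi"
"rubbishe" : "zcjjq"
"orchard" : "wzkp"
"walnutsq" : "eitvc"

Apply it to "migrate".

In each case the input is transformed by: shift every letter 8 places forward in the alphabet (wrapping around), then delete the last 3 characters.
For "migrate", step one produces "uqozibm"; step two turns that into "uqoz".

uqoz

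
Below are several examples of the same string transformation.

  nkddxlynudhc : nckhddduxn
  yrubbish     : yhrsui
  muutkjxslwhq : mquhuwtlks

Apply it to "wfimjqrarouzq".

Each output is the input with this applied: take characters alternately from the front and the back (1st, last, 2nd, 2nd-last, ...), then delete the last 2 characters.
Starting from "wfimjqrarouzq": after the first operation, "wqfziumojrqar"; after the second, "wqfziumojrq".

wqfziumojrq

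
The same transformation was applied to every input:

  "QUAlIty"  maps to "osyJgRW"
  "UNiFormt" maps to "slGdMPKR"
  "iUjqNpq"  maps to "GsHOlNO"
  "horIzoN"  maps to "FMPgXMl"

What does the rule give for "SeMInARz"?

qCkgLypX

The transformation: flip the case of every letter, then shift every letter 2 places backward in the alphabet (wrapping around).
For "SeMInARz", step one produces "sEmiNarZ"; step two turns that into "qCkgLypX".
(Check on "UNiFormt": → "unIfORMT" → "slGdMPKR" ✓)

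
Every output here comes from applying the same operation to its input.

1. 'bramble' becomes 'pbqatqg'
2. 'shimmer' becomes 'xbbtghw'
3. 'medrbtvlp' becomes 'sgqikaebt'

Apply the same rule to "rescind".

The pattern: move the first 2 characters to the end (rotate left by 2), then shift every letter 11 places backward in the alphabet (wrapping around).
For "rescind", step one produces "scindre"; step two turns that into "hrxcsgt".

hrxcsgt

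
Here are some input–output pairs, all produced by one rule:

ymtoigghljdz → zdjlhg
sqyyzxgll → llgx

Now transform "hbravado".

odav

In each case the input is transformed by: take characters alternately from the front and the back (1st, last, 2nd, 2nd-last, ...), then keep every other character starting from the second (positions 2nd, 4th, 6th, ...).
Working it through for "hbravado": intermediate "hobdraav", final "odav".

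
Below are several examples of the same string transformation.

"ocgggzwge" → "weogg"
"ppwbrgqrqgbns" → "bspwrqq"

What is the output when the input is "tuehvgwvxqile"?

Each output is the input with this applied: keep every other character starting from the first (positions 1st, 3rd, 5th, ...), then move the last 2 characters to the front (rotate right by 2).
For "tuehvgwvxqile" the result is "ietevwx".

ietevwx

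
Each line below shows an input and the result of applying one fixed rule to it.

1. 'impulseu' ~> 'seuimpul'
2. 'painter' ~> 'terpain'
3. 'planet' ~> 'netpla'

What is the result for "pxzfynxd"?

nxdpxzfy

Looking at the pairs, the operation is to move the last 3 characters to the front (rotate right by 3).
"pxzfynxd" → "nxdpxzfy".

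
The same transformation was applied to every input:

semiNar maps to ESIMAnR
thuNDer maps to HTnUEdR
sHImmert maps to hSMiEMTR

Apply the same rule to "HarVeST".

Rule — flip the case of every letter, then swap each adjacent pair of characters (1↔2, 3↔4, ...).
Starting from "HarVeST": after the first operation, "hARvEst"; after the second, "AhvRsEt".

AhvRsEt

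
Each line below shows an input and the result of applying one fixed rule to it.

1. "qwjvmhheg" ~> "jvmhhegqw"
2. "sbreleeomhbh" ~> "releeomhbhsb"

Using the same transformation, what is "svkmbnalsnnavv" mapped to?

In each case the input is transformed by: move the first 2 characters to the end (rotate left by 2).
Applying that to "svkmbnalsnnavv" gives "kmbnalsnnavvsv".

kmbnalsnnavvsv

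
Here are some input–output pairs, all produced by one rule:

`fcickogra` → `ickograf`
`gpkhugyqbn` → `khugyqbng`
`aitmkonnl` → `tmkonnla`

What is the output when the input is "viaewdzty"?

aewdztyv

Rule — move the first character to the end, then delete the first character.
For "viaewdzty" the result is "aewdztyv".
(Check on "gpkhugyqbn": → "pkhugyqbng" → "khugyqbng" ✓)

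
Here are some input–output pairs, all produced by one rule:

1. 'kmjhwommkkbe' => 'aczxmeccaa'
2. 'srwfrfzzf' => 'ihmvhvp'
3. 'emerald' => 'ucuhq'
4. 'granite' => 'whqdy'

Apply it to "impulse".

Rule — delete the last 2 characters, then shift every letter 10 places backward in the alphabet (wrapping around).
On "impulse": the first step gives "impul", and the second then gives "ycfkb".

ycfkb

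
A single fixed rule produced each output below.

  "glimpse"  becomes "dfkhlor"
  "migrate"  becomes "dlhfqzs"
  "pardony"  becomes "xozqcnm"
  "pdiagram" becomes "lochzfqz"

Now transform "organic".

The rule is to move the last character to the front, then shift every letter 1 place backward in the alphabet (wrapping around).
Starting from "organic": after the first operation, "corgani"; after the second, "bnqfzmh".

bnqfzmh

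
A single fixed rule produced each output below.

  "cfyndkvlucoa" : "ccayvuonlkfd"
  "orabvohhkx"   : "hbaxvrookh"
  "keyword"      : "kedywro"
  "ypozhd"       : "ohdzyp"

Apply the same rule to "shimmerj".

The transformation: sort the characters into reverse alphabetical order, then move the last 3 characters to the front (rotate right by 3).
For "shimmerj" the result is "ihesrmmj".

ihesrmmj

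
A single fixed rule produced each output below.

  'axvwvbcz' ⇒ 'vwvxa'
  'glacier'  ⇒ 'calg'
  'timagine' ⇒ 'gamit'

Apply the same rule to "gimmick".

The pattern: reverse the string, then delete the first 3 characters.
On "gimmick": the first step gives "kcimmig", and the second then gives "mmig".
(Check on "timagine": → "enigamit" → "gamit" ✓)

mmig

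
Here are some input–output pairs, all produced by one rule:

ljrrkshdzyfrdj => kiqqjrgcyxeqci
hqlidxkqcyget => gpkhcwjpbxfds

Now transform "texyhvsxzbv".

The transformation: shift every letter 1 place backward in the alphabet (wrapping around).
"texyhvsxzbv" → "sdwxgurwyau".

sdwxgurwyau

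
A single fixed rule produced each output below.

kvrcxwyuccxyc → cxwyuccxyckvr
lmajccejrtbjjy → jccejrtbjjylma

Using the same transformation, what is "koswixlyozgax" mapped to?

wixlyozgaxkos

In each case the input is transformed by: move the first 3 characters to the end (rotate left by 3).
"koswixlyozgax" → "wixlyozgaxkos".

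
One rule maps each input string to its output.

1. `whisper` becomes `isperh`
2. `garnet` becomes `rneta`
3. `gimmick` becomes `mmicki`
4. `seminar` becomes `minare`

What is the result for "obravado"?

Rule — delete the first character, then move the first character to the end.
For "obravado", step one produces "bravado"; step two turns that into "ravadob".

ravadob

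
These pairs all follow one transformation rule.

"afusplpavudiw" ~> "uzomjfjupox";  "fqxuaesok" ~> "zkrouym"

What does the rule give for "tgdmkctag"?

naxgewn

What's happening: shift every letter 6 places backward in the alphabet (wrapping around), then delete the last 2 characters.
"tgdmkctag" → "naxgewnua" → "naxgewn".
(Check on "afusplpavudiw": → "uzomjfjupoxcq" → "uzomjfjupox" ✓)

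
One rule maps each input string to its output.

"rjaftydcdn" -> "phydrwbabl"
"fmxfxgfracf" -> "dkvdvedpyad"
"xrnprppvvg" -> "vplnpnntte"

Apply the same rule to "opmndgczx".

In each case the input is transformed by: shift every letter 2 places backward in the alphabet (wrapping around).
Applying that to "opmndgczx" gives "mnklbeaxv".

mnklbeaxv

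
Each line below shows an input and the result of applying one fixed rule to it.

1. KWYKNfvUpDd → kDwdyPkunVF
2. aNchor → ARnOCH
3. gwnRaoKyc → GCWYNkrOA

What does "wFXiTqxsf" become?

The rule is to flip the case of every letter, then take characters alternately from the front and the back (1st, last, 2nd, 2nd-last, ...).
Applying that to "wFXiTqxsf" gives "WFfSxXIQt".

WFfSxXIQt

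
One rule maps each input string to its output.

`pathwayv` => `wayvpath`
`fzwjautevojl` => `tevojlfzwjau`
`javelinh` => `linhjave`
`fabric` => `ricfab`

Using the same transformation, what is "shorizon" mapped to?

The transformation: swap the front and back halves of the string.
"shorizon" → "izonshor".

izonshor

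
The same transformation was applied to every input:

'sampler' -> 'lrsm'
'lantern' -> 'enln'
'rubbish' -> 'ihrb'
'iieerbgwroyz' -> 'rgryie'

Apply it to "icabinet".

Rule — keep every other character starting from the first (positions 1st, 3rd, 5th, ...), then move the first 2 characters to the end (rotate left by 2).
"icabinet" → "iaie" → "ieia".

ieia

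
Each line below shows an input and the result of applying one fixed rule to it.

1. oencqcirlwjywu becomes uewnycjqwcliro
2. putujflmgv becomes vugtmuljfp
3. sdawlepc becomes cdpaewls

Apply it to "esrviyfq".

The transformation: take characters alternately from the front and the back (1st, last, 2nd, 2nd-last, ...), then move the first character to the end.
So "esrviyfq" becomes "qsfryvie".

qsfryvie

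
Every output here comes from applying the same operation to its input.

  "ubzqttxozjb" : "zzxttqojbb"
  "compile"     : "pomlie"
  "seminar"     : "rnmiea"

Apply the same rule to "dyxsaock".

Each output is the input with this applied: delete the first character, then sort the characters into reverse alphabetical order.
For "dyxsaock", step one produces "yxsaock"; step two turns that into "yxsokca".

yxsokca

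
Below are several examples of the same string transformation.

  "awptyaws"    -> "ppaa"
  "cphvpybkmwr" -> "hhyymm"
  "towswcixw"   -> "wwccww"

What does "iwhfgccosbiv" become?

In each case the input is transformed by: keep one character in every 3, starting at position 3 (positions 3rd, 6th, 9th, ...), then double every character.
On "iwhfgccosbiv": the first step gives "hcsv", and the second then gives "hhccssvv".

hhccssvv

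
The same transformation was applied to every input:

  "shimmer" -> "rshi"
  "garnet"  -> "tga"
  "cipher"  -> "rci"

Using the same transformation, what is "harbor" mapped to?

The pattern: move the last character to the front, then delete the last 3 characters.
Applying both steps to "harbor": "rharbo", then "rha".

rha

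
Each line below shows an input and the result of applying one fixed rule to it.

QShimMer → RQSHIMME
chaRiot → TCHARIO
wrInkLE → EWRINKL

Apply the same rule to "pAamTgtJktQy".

The pattern: move the last character to the front, then convert every letter to uppercase.
On "pAamTgtJktQy": the first step gives "ypAamTgtJktQ", and the second then gives "YPAAMTGTJKTQ".
(Check on "QShimMer": → "rQShimMe" → "RQSHIMME" ✓)

YPAAMTGTJKTQ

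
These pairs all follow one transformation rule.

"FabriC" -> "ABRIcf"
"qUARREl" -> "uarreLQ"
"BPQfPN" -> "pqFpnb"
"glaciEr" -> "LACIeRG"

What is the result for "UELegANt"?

Each output is the input with this applied: move the first character to the end, then flip the case of every letter.
Starting from "UELegANt": after the first operation, "ELegANtU"; after the second, "elEGanTu".

elEGanTu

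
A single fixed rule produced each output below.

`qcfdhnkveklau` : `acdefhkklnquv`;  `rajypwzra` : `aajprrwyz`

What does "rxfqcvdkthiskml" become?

cdfhikklmqrstvx

The transformation: sort the characters into alphabetical order.
So "rxfqcvdkthiskml" becomes "cdfhikklmqrstvx".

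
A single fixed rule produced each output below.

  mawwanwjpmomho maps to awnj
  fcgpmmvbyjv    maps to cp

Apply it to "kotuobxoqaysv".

What's happening: keep every other character starting from the second (positions 2nd, 4th, 6th, ...), then delete the last 3 characters.
On "kotuobxoqaysv" that produces "oub".
(Check on "fcgpmmvbyjv": → "cpmbj" → "cp" ✓)

oub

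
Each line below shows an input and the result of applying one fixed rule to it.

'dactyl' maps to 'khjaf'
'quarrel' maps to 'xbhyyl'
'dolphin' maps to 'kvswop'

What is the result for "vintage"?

What's happening: shift every letter 7 places forward in the alphabet (wrapping around), then delete the last character.
Working it through for "vintage": intermediate "cpuahnl", final "cpuahn".

cpuahn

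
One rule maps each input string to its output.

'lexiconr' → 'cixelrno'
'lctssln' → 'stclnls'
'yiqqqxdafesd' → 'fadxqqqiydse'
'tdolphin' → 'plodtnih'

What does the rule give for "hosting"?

tsohgni

What's happening: move the last 3 characters to the front (rotate right by 3), then reverse the string.
Applying both steps to "hosting": "inghost", then "tsohgni".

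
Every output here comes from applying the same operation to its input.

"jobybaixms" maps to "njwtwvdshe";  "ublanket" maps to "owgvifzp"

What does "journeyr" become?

The transformation: swap the first and last characters, then shift every letter 5 places backward in the alphabet (wrapping around).
For "journeyr", step one produces "rourneyj"; step two turns that into "mjpmizte".

mjpmizte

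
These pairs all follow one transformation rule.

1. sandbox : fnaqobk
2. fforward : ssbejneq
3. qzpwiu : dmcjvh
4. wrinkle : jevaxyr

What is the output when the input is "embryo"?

rzoelb

What's happening: shift every letter 13 places forward in the alphabet (wrapping around) — i.e. ROT13.
For "embryo" the result is "rzoelb".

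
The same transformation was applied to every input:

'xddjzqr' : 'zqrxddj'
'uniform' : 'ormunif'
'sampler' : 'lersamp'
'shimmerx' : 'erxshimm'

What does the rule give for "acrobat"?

batacro

The transformation: move the last 3 characters to the front (rotate right by 3).
Applying that to "acrobat" gives "batacro".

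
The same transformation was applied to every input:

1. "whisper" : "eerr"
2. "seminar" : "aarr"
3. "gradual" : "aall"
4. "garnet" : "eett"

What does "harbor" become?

oorr

Rule — double every character, then keep only the last 4 characters.
Applying both steps to "harbor": "hhaarrbboorr", then "oorr".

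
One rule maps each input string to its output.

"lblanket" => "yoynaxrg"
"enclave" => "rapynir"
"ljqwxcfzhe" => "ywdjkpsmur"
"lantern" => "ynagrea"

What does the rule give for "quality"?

dhnyvgl

Looking at the pairs, the operation is to shift every letter 13 places forward in the alphabet (wrapping around) — i.e. ROT13.
Applying that to "quality" gives "dhnyvgl".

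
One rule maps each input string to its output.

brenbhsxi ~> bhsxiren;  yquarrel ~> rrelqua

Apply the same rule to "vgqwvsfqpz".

The pattern: delete the first character, then move the first 3 characters to the end (rotate left by 3).
On "vgqwvsfqpz": the first step gives "gqwvsfqpz", and the second then gives "vsfqpzgqw".

vsfqpzgqw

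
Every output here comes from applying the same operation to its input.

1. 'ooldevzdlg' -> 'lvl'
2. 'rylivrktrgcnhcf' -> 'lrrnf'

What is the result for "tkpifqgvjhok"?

Looking at the pairs, the operation is to keep one character in every 3, starting at position 3 (positions 3rd, 6th, 9th, ...).
"tkpifqgvjhok" → "pqjk".

pqjk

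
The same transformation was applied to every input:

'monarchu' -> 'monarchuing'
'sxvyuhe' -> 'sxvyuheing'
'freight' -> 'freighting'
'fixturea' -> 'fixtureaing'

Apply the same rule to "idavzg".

The rule is to append "ing".
For "idavzg" the result is "idavzging".

idavzging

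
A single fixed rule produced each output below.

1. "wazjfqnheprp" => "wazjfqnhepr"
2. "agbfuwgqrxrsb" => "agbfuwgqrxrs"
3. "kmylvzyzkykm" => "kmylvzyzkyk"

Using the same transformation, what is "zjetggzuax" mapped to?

Rule — delete the last character.
Doing the same to "zjetggzuax": "zjetggzua".

zjetggzua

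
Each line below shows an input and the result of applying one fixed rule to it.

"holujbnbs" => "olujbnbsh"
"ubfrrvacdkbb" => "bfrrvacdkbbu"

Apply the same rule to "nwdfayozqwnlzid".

In each case the input is transformed by: move the first character to the end.
Doing the same to "nwdfayozqwnlzid": "wdfayozqwnlzidn".

wdfayozqwnlzidn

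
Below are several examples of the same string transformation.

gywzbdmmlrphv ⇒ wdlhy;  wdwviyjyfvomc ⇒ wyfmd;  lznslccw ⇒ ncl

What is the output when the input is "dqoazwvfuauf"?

The rule is to move the first 2 characters to the end (rotate left by 2), then keep one character in every 3, starting at position 1 (positions 1st, 4th, 7th, ...).
On "dqoazwvfuauf": the first step gives "oazwvfuaufdq", and the second then gives "owuf".

owuf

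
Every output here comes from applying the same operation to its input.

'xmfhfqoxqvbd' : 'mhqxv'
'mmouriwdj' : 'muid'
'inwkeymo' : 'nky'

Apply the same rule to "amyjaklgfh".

In each case the input is transformed by: delete the last character, then keep every other character starting from the second (positions 2nd, 4th, 6th, ...).
On "amyjaklgfh": the first step gives "amyjaklgf", and the second then gives "mjkg".

mjkg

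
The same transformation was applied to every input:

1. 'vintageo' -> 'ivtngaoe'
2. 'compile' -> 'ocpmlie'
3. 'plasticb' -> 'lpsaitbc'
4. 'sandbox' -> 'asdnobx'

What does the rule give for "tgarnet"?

Looking at the pairs, the operation is to swap each adjacent pair of characters (1↔2, 3↔4, ...).
For "tgarnet" the result is "gtraent".

gtraent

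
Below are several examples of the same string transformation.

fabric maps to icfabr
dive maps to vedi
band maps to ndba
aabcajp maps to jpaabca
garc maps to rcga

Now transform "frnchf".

hffrnc

Each output is the input with this applied: move the last 2 characters to the front (rotate right by 2).
"frnchf" → "hffrnc".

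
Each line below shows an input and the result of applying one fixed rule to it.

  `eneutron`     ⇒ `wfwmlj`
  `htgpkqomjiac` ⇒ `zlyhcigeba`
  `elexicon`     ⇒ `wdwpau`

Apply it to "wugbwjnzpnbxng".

omytobfrhftp

Rule — delete the last 2 characters, then shift every letter 8 places backward in the alphabet (wrapping around).
For "wugbwjnzpnbxng", step one produces "wugbwjnzpnbx"; step two turns that into "omytobfrhftp".
(Check on "eneutron": → "eneutr" → "wfwmlj" ✓)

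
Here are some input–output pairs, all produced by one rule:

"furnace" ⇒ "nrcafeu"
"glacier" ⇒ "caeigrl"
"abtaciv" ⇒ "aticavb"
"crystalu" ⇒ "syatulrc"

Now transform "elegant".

Each output is the input with this applied: move the first 2 characters to the end (rotate left by 2), then swap each adjacent pair of characters (1↔2, 3↔4, ...).
Applying both steps to "elegant": "egantel", then "genaetl".

genaetl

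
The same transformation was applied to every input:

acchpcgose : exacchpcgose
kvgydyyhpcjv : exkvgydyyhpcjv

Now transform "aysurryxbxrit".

exaysurryxbxrit

Looking at the pairs, the operation is to prepend "ex".
Doing the same to "aysurryxbxrit": "exaysurryxbxrit".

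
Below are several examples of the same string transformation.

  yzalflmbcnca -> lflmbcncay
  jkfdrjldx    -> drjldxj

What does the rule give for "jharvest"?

The pattern: move the first character to the end, then delete the first 2 characters.
For "jharvest", step one produces "harvestj"; step two turns that into "rvestj".

rvestj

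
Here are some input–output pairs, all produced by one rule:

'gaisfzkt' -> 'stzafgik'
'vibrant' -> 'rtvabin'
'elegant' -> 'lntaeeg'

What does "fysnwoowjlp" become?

In each case the input is transformed by: sort the characters into alphabetical order, then move the last 3 characters to the front (rotate right by 3).
Applying both steps to "fysnwoowjlp": "fjlnoopswwy", then "wwyfjlnoops".

wwyfjlnoops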